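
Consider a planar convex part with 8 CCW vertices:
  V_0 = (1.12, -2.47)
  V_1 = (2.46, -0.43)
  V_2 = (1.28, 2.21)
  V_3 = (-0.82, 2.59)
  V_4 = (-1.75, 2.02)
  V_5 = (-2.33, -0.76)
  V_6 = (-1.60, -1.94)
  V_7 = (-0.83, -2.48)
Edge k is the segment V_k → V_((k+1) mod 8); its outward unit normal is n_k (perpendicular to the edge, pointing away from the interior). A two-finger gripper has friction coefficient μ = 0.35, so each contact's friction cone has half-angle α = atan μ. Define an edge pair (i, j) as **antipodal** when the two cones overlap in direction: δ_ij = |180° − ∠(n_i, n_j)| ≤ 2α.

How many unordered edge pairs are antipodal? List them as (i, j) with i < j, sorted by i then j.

α = atan 0.35 = 19.29°;  2α = 38.58°
n_0 = (+0.8358, -0.5490)
n_1 = (+0.9130, +0.4081)
n_2 = (+0.1781, +0.9840)
n_3 = (-0.5226, +0.8526)
n_4 = (-0.9789, +0.2042)
n_5 = (-0.8504, -0.5261)
n_6 = (-0.5742, -0.8187)
n_7 = (+0.0051, -1.0000)
  (0,1): δ = 122.62°  ·
  (0,2): δ = 66.96°  ·
  (0,3): δ = 25.20°  ✓
  (0,4): δ = 21.51°  ✓
  (0,5): δ = 65.04°  ·
  (0,6): δ = 88.26°  ·
  (0,7): δ = 123.59°  ·
  (1,2): δ = 124.34°  ·
  (1,3): δ = 82.58°  ·
  (1,4): δ = 35.87°  ✓
  (1,5): δ = 7.66°  ✓
  (1,6): δ = 30.87°  ✓
  (1,7): δ = 66.21°  ·
  (2,3): δ = 138.24°  ·
  (2,4): δ = 91.53°  ·
  (2,5): δ = 48.00°  ·
  (2,6): δ = 24.79°  ✓
  (2,7): δ = 10.55°  ✓
  (3,4): δ = 133.29°  ·
  (3,5): δ = 89.76°  ·
  (3,6): δ = 66.55°  ·
  (3,7): δ = 31.21°  ✓
  (4,5): δ = 136.47°  ·
  (4,6): δ = 113.26°  ·
  (4,7): δ = 77.92°  ·
  (5,6): δ = 156.78°  ·
  (5,7): δ = 121.45°  ·
  (6,7): δ = 144.66°  ·
antipodal pairs: 8

count = 8; pairs: (0,3), (0,4), (1,4), (1,5), (1,6), (2,6), (2,7), (3,7)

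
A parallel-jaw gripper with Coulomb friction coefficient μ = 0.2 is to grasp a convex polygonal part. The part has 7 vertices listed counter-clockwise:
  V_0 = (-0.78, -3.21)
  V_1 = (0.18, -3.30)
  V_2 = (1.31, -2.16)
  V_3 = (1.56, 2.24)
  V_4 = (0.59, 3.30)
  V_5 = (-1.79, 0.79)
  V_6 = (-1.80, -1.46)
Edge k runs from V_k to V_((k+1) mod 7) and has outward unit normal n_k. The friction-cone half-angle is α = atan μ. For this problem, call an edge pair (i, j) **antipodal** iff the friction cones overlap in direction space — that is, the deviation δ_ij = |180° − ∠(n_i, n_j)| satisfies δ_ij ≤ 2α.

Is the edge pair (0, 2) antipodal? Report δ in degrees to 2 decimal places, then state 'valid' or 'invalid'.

δ = 87.90°, invalid

α = atan 0.2 = 11.31°;  2α = 22.62°
edge 0: e_0 = (+0.96, -0.09);  n_0 = (-0.0933, -0.9956)
edge 2: e_2 = (+0.25, +4.40);  n_2 = (+0.9984, -0.0567)
∠(n_0, n_2) = 92.10°
δ = |180° − 92.10°| = 87.90°
87.90° > 2α = 22.62°  →  invalid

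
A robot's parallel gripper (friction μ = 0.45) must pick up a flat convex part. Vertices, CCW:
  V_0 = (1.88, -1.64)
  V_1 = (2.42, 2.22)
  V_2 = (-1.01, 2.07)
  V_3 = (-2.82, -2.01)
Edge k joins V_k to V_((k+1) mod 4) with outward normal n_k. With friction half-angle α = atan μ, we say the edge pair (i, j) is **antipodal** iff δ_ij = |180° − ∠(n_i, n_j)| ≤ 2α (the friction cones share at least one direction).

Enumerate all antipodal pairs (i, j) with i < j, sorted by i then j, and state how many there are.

count = 2; pairs: (0,2), (1,3)

α = atan 0.45 = 24.23°;  2α = 48.46°
n_0 = (+0.9904, -0.1385)
n_1 = (-0.0437, +0.9990)
n_2 = (-0.9141, +0.4055)
n_3 = (+0.0785, -0.9969)
  (0,1): δ = 79.53°  ·
  (0,2): δ = 15.96°  ✓
  (0,3): δ = 102.47°  ·
  (1,2): δ = 116.43°  ·
  (1,3): δ = 2.00°  ✓
  (2,3): δ = 61.58°  ·
antipodal pairs: 2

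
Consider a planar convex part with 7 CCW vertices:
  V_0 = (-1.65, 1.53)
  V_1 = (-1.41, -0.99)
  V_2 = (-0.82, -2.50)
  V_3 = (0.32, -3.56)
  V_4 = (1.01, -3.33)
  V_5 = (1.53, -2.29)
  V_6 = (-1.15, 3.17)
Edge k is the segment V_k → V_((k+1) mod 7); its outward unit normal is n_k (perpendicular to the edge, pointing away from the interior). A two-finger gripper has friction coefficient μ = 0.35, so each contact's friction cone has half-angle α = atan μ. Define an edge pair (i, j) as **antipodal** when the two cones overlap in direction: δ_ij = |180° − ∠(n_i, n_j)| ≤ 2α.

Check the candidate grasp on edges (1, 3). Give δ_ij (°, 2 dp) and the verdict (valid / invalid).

α = atan 0.35 = 19.29°;  2α = 38.58°
edge 1: e_1 = (+0.59, -1.51);  n_1 = (-0.9314, -0.3639)
edge 3: e_3 = (+0.69, +0.23);  n_3 = (+0.3162, -0.9487)
∠(n_1, n_3) = 87.09°
δ = |180° − 87.09°| = 92.91°
92.91° > 2α = 38.58°  →  invalid

δ = 92.91°, invalid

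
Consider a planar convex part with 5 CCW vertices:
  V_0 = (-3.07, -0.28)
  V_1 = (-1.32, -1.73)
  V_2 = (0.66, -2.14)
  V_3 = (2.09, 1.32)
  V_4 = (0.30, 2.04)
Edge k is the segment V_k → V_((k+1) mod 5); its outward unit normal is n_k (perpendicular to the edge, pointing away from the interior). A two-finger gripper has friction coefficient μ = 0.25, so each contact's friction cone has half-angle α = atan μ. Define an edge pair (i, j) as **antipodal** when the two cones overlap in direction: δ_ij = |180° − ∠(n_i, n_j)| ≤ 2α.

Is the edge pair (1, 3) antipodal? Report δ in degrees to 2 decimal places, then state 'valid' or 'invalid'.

δ = 10.21°, valid

α = atan 0.25 = 14.04°;  2α = 28.07°
edge 1: e_1 = (+1.98, -0.41);  n_1 = (-0.2028, -0.9792)
edge 3: e_3 = (-1.79, +0.72);  n_3 = (+0.3732, +0.9278)
∠(n_1, n_3) = 169.79°
δ = |180° − 169.79°| = 10.21°
10.21° ≤ 2α = 28.07°  →  valid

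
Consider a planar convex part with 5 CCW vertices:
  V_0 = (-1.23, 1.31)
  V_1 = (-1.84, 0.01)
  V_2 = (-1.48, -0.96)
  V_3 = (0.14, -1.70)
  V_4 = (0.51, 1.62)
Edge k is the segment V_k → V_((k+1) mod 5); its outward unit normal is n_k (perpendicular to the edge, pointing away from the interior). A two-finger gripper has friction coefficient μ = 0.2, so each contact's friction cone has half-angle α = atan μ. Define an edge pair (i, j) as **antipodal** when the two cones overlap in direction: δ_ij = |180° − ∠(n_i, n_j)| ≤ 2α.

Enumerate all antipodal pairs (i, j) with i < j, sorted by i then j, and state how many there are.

α = atan 0.2 = 11.31°;  2α = 22.62°
n_0 = (-0.9053, +0.4248)
n_1 = (-0.9375, -0.3479)
n_2 = (-0.4155, -0.9096)
n_3 = (+0.9938, -0.1108)
n_4 = (-0.1754, +0.9845)
  (0,1): δ = 134.50°  ·
  (0,2): δ = 89.41°  ·
  (0,3): δ = 18.78°  ✓
  (0,4): δ = 125.24°  ·
  (1,2): δ = 134.91°  ·
  (1,3): δ = 26.72°  ·
  (1,4): δ = 79.74°  ·
  (2,3): δ = 71.81°  ·
  (2,4): δ = 34.65°  ·
  (3,4): δ = 73.54°  ·
antipodal pairs: 1

count = 1; pairs: (0,3)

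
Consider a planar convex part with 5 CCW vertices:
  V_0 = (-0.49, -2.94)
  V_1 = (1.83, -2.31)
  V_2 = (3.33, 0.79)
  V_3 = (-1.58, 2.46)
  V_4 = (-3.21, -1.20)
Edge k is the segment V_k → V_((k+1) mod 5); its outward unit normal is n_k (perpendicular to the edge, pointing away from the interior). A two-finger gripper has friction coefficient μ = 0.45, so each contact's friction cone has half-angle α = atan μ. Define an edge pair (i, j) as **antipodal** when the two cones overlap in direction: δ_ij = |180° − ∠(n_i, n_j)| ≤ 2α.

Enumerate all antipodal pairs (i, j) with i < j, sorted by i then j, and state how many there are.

α = atan 0.45 = 24.23°;  2α = 48.46°
n_0 = (+0.2621, -0.9651)
n_1 = (+0.9002, -0.4356)
n_2 = (+0.3220, +0.9467)
n_3 = (-0.9135, +0.4068)
n_4 = (-0.5389, -0.8424)
  (0,1): δ = 131.01°  ·
  (0,2): δ = 33.98°  ✓
  (0,3): δ = 50.80°  ·
  (0,4): δ = 132.20°  ·
  (1,2): δ = 82.96°  ·
  (1,3): δ = 1.81°  ✓
  (1,4): δ = 83.21°  ·
  (2,3): δ = 95.22°  ·
  (2,4): δ = 13.82°  ✓
  (3,4): δ = 98.60°  ·
antipodal pairs: 3

count = 3; pairs: (0,2), (1,3), (2,4)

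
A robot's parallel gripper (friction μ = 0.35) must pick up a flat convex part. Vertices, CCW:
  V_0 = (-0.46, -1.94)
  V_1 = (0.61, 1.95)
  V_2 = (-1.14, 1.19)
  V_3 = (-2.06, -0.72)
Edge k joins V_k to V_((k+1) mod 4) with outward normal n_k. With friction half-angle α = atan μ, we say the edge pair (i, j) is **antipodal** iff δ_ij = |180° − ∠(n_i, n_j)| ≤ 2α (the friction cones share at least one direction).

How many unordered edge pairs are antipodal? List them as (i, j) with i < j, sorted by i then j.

count = 1; pairs: (0,2)

α = atan 0.35 = 19.29°;  2α = 38.58°
n_0 = (+0.9642, -0.2652)
n_1 = (-0.3983, +0.9172)
n_2 = (-0.9009, +0.4340)
n_3 = (-0.6063, -0.7952)
  (0,1): δ = 51.15°  ·
  (0,2): δ = 10.34°  ✓
  (0,3): δ = 68.05°  ·
  (1,2): δ = 139.19°  ·
  (1,3): δ = 60.80°  ·
  (2,3): δ = 101.61°  ·
antipodal pairs: 1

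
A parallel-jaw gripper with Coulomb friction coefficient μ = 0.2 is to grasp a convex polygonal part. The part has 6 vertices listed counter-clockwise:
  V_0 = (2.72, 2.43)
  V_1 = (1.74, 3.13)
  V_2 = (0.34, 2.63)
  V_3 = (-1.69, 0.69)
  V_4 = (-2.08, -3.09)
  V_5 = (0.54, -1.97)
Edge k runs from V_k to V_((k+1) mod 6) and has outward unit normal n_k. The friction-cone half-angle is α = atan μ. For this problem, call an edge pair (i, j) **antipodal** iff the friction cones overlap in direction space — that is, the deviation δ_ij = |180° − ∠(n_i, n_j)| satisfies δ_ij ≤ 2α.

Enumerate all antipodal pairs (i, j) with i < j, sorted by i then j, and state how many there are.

count = 4; pairs: (1,4), (2,4), (2,5), (3,5)

α = atan 0.2 = 11.31°;  2α = 22.62°
n_0 = (+0.5812, +0.8137)
n_1 = (-0.3363, +0.9417)
n_2 = (-0.6909, +0.7230)
n_3 = (-0.9947, +0.1026)
n_4 = (+0.3931, -0.9195)
n_5 = (+0.8961, -0.4440)
  (0,1): δ = 124.81°  ·
  (0,2): δ = 100.76°  ·
  (0,3): δ = 60.35°  ·
  (0,4): δ = 58.68°  ·
  (0,5): δ = 99.18°  ·
  (1,2): δ = 155.95°  ·
  (1,3): δ = 115.54°  ·
  (1,4): δ = 3.49°  ✓
  (1,5): δ = 43.99°  ·
  (2,3): δ = 139.59°  ·
  (2,4): δ = 20.56°  ✓
  (2,5): δ = 19.94°  ✓
  (3,4): δ = 60.96°  ·
  (3,5): δ = 20.47°  ✓
  (4,5): δ = 139.50°  ·
antipodal pairs: 4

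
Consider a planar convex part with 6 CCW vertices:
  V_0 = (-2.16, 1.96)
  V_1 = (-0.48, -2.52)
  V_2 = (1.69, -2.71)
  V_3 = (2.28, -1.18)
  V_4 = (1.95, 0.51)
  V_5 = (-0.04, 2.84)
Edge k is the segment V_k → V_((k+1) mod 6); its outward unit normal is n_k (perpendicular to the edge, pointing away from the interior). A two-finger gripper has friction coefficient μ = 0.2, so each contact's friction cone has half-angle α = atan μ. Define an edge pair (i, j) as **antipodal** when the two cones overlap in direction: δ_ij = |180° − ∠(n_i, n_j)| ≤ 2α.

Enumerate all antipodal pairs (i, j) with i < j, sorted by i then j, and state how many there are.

count = 2; pairs: (0,3), (0,4)

α = atan 0.2 = 11.31°;  2α = 22.62°
n_0 = (-0.9363, -0.3511)
n_1 = (-0.0872, -0.9962)
n_2 = (+0.9330, -0.3598)
n_3 = (+0.9815, +0.1916)
n_4 = (+0.7604, +0.6494)
n_5 = (-0.3834, +0.9236)
  (0,1): δ = 115.56°  ·
  (0,2): δ = 41.64°  ·
  (0,3): δ = 9.51°  ✓
  (0,4): δ = 19.94°  ✓
  (0,5): δ = 91.99°  ·
  (1,2): δ = 106.08°  ·
  (1,3): δ = 73.95°  ·
  (1,4): δ = 44.50°  ·
  (1,5): δ = 27.55°  ·
  (2,3): δ = 147.86°  ·
  (2,4): δ = 118.41°  ·
  (2,5): δ = 46.37°  ·
  (3,4): δ = 150.55°  ·
  (3,5): δ = 78.51°  ·
  (4,5): δ = 107.96°  ·
antipodal pairs: 2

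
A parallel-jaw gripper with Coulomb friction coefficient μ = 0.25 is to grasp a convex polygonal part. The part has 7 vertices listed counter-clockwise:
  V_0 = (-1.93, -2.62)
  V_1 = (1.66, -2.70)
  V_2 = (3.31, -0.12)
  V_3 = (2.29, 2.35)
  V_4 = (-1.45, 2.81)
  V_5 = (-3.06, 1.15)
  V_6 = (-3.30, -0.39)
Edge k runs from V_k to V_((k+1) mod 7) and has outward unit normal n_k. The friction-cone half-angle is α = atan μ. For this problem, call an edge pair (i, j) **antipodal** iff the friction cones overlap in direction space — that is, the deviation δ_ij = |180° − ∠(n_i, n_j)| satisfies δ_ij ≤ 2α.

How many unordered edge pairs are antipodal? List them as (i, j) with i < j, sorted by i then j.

α = atan 0.25 = 14.04°;  2α = 28.07°
n_0 = (-0.0223, -0.9998)
n_1 = (+0.8424, -0.5388)
n_2 = (+0.9243, +0.3817)
n_3 = (+0.1221, +0.9925)
n_4 = (-0.7178, +0.6962)
n_5 = (-0.9881, +0.1540)
n_6 = (-0.8521, -0.5235)
  (0,1): δ = 121.32°  ·
  (0,2): δ = 66.28°  ·
  (0,3): δ = 5.74°  ✓
  (0,4): δ = 47.15°  ·
  (0,5): δ = 82.42°  ·
  (0,6): δ = 122.84°  ·
  (1,2): δ = 124.96°  ·
  (1,3): δ = 64.41°  ·
  (1,4): δ = 11.52°  ✓
  (1,5): δ = 23.74°  ✓
  (1,6): δ = 64.16°  ·
  (2,3): δ = 119.45°  ·
  (2,4): δ = 66.56°  ·
  (2,5): δ = 31.30°  ·
  (2,6): δ = 9.13°  ✓
  (3,4): δ = 127.11°  ·
  (3,5): δ = 91.85°  ·
  (3,6): δ = 51.42°  ·
  (4,5): δ = 144.73°  ·
  (4,6): δ = 104.31°  ·
  (5,6): δ = 139.58°  ·
antipodal pairs: 4

count = 4; pairs: (0,3), (1,4), (1,5), (2,6)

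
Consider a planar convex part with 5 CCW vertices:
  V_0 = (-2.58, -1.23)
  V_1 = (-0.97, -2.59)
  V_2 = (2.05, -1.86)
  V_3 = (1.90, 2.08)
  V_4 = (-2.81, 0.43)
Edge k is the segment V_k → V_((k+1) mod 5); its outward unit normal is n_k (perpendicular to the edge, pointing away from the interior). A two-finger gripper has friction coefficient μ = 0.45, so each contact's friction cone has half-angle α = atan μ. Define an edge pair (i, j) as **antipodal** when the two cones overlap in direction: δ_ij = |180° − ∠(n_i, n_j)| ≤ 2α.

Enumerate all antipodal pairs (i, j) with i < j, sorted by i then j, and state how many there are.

count = 3; pairs: (0,2), (1,3), (2,4)

α = atan 0.45 = 24.23°;  2α = 48.46°
n_0 = (-0.6453, -0.7639)
n_1 = (+0.2350, -0.9720)
n_2 = (+0.9993, +0.0380)
n_3 = (-0.3306, +0.9438)
n_4 = (-0.9905, -0.1372)
  (0,1): δ = 126.22°  ·
  (0,2): δ = 47.63°  ✓
  (0,3): δ = 59.49°  ·
  (0,4): δ = 138.08°  ·
  (1,2): δ = 101.41°  ·
  (1,3): δ = 5.72°  ✓
  (1,4): δ = 84.30°  ·
  (2,3): δ = 72.87°  ·
  (2,4): δ = 5.71°  ✓
  (3,4): δ = 101.42°  ·
antipodal pairs: 3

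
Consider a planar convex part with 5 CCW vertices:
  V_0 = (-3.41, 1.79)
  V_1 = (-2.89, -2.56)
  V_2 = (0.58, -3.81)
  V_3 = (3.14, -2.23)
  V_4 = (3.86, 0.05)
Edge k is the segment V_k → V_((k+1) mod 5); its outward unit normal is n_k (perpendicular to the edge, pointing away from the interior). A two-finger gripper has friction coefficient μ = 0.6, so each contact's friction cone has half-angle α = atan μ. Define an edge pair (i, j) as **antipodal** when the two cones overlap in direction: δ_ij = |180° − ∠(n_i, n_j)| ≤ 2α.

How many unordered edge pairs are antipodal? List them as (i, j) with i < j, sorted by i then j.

α = atan 0.6 = 30.96°;  2α = 61.93°
n_0 = (-0.9929, -0.1187)
n_1 = (-0.3389, -0.9408)
n_2 = (+0.5252, -0.8510)
n_3 = (+0.9536, -0.3011)
n_4 = (+0.2328, +0.9725)
  (0,1): δ = 116.63°  ·
  (0,2): δ = 65.13°  ·
  (0,3): δ = 24.34°  ✓
  (0,4): δ = 69.72°  ·
  (1,2): δ = 128.51°  ·
  (1,3): δ = 87.71°  ·
  (1,4): δ = 6.35°  ✓
  (2,3): δ = 139.21°  ·
  (2,4): δ = 45.14°  ✓
  (3,4): δ = 85.93°  ·
antipodal pairs: 3

count = 3; pairs: (0,3), (1,4), (2,4)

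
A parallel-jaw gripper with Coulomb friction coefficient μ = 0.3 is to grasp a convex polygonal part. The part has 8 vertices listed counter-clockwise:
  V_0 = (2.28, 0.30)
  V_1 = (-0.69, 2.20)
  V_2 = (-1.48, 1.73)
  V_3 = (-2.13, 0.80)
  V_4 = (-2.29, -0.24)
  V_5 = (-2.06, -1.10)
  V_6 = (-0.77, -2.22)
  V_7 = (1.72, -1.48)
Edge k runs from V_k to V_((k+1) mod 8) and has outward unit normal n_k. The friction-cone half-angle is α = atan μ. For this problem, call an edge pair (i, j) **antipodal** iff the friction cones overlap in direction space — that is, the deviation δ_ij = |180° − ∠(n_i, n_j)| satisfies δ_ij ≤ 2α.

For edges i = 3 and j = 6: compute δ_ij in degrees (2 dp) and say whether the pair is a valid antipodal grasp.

δ = 64.70°, invalid

α = atan 0.3 = 16.70°;  2α = 33.40°
edge 3: e_3 = (-0.16, -1.04);  n_3 = (-0.9884, +0.1521)
edge 6: e_6 = (+2.49, +0.74);  n_6 = (+0.2849, -0.9586)
∠(n_3, n_6) = 115.30°
δ = |180° − 115.30°| = 64.70°
64.70° > 2α = 33.40°  →  invalid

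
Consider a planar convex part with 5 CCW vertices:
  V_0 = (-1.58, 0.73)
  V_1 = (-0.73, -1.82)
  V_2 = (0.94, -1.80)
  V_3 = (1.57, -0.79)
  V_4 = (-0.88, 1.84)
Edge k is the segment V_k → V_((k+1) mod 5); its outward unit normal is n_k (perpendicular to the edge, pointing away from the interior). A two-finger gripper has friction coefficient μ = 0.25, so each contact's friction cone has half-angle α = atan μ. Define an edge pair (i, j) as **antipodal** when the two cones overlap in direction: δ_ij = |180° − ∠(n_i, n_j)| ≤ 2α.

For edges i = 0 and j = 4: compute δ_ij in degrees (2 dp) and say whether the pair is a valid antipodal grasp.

δ = 129.33°, invalid

α = atan 0.25 = 14.04°;  2α = 28.07°
edge 0: e_0 = (+0.85, -2.55);  n_0 = (-0.9487, -0.3162)
edge 4: e_4 = (-0.70, -1.11);  n_4 = (-0.8459, +0.5334)
∠(n_0, n_4) = 50.67°
δ = |180° − 50.67°| = 129.33°
129.33° > 2α = 28.07°  →  invalid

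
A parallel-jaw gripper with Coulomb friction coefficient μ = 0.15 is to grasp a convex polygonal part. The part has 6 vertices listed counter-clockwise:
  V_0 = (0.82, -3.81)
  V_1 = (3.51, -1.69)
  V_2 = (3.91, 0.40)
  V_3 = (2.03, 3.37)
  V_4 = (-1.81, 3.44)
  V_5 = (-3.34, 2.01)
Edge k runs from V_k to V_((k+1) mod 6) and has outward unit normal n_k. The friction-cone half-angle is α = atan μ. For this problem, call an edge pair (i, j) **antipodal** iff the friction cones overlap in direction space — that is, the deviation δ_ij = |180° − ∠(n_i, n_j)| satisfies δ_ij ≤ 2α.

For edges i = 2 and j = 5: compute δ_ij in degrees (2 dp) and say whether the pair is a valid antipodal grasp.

δ = 3.22°, valid

α = atan 0.15 = 8.53°;  2α = 17.06°
edge 2: e_2 = (-1.88, +2.97);  n_2 = (+0.8449, +0.5348)
edge 5: e_5 = (+4.16, -5.82);  n_5 = (-0.8135, -0.5815)
∠(n_2, n_5) = 176.78°
δ = |180° − 176.78°| = 3.22°
3.22° ≤ 2α = 17.06°  →  valid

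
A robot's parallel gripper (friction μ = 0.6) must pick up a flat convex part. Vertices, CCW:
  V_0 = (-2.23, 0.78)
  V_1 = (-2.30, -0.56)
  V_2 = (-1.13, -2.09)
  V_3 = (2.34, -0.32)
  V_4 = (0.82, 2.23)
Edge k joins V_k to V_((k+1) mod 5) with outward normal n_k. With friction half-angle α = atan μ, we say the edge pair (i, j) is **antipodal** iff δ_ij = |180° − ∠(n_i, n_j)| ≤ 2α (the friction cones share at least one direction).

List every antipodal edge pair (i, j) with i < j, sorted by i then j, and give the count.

α = atan 0.6 = 30.96°;  2α = 61.93°
n_0 = (-0.9986, +0.0522)
n_1 = (-0.7944, -0.6075)
n_2 = (+0.4544, -0.8908)
n_3 = (+0.8590, +0.5120)
n_4 = (-0.4294, +0.9031)
  (0,1): δ = 139.60°  ·
  (0,2): δ = 59.98°  ✓
  (0,3): δ = 33.79°  ✓
  (0,4): δ = 118.42°  ·
  (1,2): δ = 100.38°  ·
  (1,3): δ = 6.61°  ✓
  (1,4): δ = 78.02°  ·
  (2,3): δ = 86.23°  ·
  (2,4): δ = 1.60°  ✓
  (3,4): δ = 95.37°  ·
antipodal pairs: 4

count = 4; pairs: (0,2), (0,3), (1,3), (2,4)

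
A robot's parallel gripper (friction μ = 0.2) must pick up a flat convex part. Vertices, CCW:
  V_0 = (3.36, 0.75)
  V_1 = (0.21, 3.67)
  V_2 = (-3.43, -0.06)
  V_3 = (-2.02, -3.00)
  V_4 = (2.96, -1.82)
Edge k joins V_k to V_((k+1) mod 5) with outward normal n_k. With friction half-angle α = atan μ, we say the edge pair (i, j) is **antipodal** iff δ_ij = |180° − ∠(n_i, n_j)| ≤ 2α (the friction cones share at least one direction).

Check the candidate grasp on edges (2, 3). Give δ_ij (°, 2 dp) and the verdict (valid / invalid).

α = atan 0.2 = 11.31°;  2α = 22.62°
edge 2: e_2 = (+1.41, -2.94);  n_2 = (-0.9017, -0.4324)
edge 3: e_3 = (+4.98, +1.18);  n_3 = (+0.2306, -0.9731)
∠(n_2, n_3) = 77.71°
δ = |180° − 77.71°| = 102.29°
102.29° > 2α = 22.62°  →  invalid

δ = 102.29°, invalid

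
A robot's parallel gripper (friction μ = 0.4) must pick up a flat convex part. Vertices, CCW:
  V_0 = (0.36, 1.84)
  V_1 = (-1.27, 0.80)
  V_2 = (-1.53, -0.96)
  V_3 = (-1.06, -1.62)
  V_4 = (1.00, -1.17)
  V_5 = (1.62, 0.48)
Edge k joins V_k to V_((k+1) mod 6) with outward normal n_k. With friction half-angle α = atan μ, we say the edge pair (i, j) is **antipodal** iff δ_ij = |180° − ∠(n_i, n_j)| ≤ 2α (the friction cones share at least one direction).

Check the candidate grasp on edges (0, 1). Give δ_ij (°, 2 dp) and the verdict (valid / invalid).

δ = 130.94°, invalid

α = atan 0.4 = 21.80°;  2α = 43.60°
edge 0: e_0 = (-1.63, -1.04);  n_0 = (-0.5379, +0.8430)
edge 1: e_1 = (-0.26, -1.76);  n_1 = (-0.9893, +0.1461)
∠(n_0, n_1) = 49.06°
δ = |180° − 49.06°| = 130.94°
130.94° > 2α = 43.60°  →  invalid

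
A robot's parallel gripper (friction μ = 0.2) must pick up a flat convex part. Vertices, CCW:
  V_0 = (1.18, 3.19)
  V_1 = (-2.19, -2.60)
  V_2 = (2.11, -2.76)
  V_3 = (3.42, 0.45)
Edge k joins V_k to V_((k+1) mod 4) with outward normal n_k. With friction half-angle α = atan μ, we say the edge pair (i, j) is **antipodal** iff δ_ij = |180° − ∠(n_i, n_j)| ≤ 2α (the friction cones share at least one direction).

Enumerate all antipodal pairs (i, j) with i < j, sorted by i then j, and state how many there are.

α = atan 0.2 = 11.31°;  2α = 22.62°
n_0 = (-0.8643, +0.5030)
n_1 = (-0.0372, -0.9993)
n_2 = (+0.9259, -0.3778)
n_3 = (+0.7742, +0.6329)
  (0,1): δ = 61.93°  ·
  (0,2): δ = 8.00°  ✓
  (0,3): δ = 69.47°  ·
  (1,2): δ = 110.07°  ·
  (1,3): δ = 48.60°  ·
  (2,3): δ = 118.53°  ·
antipodal pairs: 1

count = 1; pairs: (0,2)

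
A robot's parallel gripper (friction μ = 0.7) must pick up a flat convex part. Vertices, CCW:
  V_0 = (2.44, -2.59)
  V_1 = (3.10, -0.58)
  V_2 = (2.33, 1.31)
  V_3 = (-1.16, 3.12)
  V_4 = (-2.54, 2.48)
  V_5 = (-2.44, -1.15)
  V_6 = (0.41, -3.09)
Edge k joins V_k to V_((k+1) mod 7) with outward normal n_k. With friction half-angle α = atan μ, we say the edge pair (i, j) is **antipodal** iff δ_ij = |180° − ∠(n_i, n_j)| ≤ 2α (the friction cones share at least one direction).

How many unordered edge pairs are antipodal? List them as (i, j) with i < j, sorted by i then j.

count = 9; pairs: (0,3), (0,4), (1,4), (1,5), (2,4), (2,5), (2,6), (3,5), (3,6)

α = atan 0.7 = 34.99°;  2α = 69.98°
n_0 = (+0.9501, -0.3120)
n_1 = (+0.9261, +0.3773)
n_2 = (+0.4604, +0.8877)
n_3 = (-0.4207, +0.9072)
n_4 = (-0.9996, -0.0275)
n_5 = (-0.5627, -0.8267)
n_6 = (+0.2392, -0.9710)
  (0,1): δ = 139.66°  ·
  (0,2): δ = 99.23°  ·
  (0,3): δ = 46.94°  ✓
  (0,4): δ = 19.76°  ✓
  (0,5): δ = 73.93°  ·
  (0,6): δ = 122.01°  ·
  (1,2): δ = 139.58°  ·
  (1,3): δ = 87.29°  ·
  (1,4): δ = 20.59°  ✓
  (1,5): δ = 33.59°  ✓
  (1,6): δ = 81.67°  ·
  (2,3): δ = 127.71°  ·
  (2,4): δ = 61.01°  ✓
  (2,5): δ = 6.83°  ✓
  (2,6): δ = 41.25°  ✓
  (3,4): δ = 113.30°  ·
  (3,5): δ = 59.12°  ✓
  (3,6): δ = 11.04°  ✓
  (4,5): δ = 125.82°  ·
  (4,6): δ = 77.74°  ·
  (5,6): δ = 131.92°  ·
antipodal pairs: 9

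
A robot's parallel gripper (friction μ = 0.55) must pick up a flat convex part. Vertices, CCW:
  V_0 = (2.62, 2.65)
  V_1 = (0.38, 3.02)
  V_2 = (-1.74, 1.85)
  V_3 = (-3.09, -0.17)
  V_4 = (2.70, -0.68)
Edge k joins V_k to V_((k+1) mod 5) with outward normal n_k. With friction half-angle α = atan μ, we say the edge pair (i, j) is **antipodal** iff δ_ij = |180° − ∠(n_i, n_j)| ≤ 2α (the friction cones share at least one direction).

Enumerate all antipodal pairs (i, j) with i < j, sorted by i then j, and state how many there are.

α = atan 0.55 = 28.81°;  2α = 57.62°
n_0 = (+0.1630, +0.9866)
n_1 = (-0.4832, +0.8755)
n_2 = (-0.8314, +0.5556)
n_3 = (-0.0877, -0.9961)
n_4 = (+0.9997, +0.0240)
  (0,1): δ = 141.73°  ·
  (0,2): δ = 114.38°  ·
  (0,3): δ = 4.35°  ✓
  (0,4): δ = 100.76°  ·
  (1,2): δ = 152.65°  ·
  (1,3): δ = 33.93°  ✓
  (1,4): δ = 62.48°  ·
  (2,3): δ = 61.28°  ·
  (2,4): δ = 35.13°  ✓
  (3,4): δ = 83.59°  ·
antipodal pairs: 3

count = 3; pairs: (0,3), (1,3), (2,4)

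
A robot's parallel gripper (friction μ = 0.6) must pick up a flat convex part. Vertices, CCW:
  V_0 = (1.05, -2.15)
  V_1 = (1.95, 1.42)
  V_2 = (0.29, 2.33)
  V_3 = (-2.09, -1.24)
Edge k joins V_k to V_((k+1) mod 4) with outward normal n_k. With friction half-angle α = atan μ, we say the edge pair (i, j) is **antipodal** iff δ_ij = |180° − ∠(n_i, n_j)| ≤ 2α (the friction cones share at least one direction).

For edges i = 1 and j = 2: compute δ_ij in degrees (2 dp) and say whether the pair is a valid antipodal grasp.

δ = 94.96°, invalid

α = atan 0.6 = 30.96°;  2α = 61.93°
edge 1: e_1 = (-1.66, +0.91);  n_1 = (+0.4807, +0.8769)
edge 2: e_2 = (-2.38, -3.57);  n_2 = (-0.8321, +0.5547)
∠(n_1, n_2) = 85.04°
δ = |180° − 85.04°| = 94.96°
94.96° > 2α = 61.93°  →  invalid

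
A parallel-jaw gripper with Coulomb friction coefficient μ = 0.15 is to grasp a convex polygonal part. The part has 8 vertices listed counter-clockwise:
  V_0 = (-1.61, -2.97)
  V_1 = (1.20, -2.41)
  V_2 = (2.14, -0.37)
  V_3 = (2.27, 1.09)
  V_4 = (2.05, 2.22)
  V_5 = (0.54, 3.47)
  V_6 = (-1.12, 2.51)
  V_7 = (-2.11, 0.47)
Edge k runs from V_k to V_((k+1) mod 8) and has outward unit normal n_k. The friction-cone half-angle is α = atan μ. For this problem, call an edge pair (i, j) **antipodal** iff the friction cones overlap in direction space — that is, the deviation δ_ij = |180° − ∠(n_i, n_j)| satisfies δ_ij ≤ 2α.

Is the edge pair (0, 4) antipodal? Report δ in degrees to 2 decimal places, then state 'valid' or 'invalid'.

α = atan 0.15 = 8.53°;  2α = 17.06°
edge 0: e_0 = (+2.81, +0.56);  n_0 = (+0.1954, -0.9807)
edge 4: e_4 = (-1.51, +1.25);  n_4 = (+0.6377, +0.7703)
∠(n_0, n_4) = 129.11°
δ = |180° − 129.11°| = 50.89°
50.89° > 2α = 17.06°  →  invalid

δ = 50.89°, invalid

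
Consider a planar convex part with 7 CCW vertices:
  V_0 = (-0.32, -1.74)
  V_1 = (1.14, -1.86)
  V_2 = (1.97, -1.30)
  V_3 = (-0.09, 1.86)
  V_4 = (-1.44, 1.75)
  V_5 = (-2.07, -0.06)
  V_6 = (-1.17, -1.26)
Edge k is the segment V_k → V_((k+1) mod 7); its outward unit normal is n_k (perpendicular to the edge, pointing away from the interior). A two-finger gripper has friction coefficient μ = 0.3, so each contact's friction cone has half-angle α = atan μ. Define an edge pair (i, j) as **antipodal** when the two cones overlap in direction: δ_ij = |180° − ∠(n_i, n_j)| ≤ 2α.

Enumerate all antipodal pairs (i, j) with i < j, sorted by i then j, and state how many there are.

count = 4; pairs: (0,3), (1,3), (2,5), (2,6)

α = atan 0.3 = 16.70°;  2α = 33.40°
n_0 = (-0.0819, -0.9966)
n_1 = (+0.5593, -0.8290)
n_2 = (+0.8377, +0.5461)
n_3 = (-0.0812, +0.9967)
n_4 = (-0.9444, +0.3287)
n_5 = (-0.8000, -0.6000)
n_6 = (-0.4917, -0.8708)
  (0,1): δ = 141.29°  ·
  (0,2): δ = 52.20°  ·
  (0,3): δ = 9.36°  ✓
  (0,4): δ = 75.51°  ·
  (0,5): δ = 131.57°  ·
  (0,6): δ = 155.25°  ·
  (1,2): δ = 90.91°  ·
  (1,3): δ = 29.35°  ✓
  (1,4): δ = 36.80°  ·
  (1,5): δ = 92.86°  ·
  (1,6): δ = 116.54°  ·
  (2,3): δ = 118.44°  ·
  (2,4): δ = 52.29°  ·
  (2,5): δ = 3.77°  ✓
  (2,6): δ = 27.45°  ✓
  (3,4): δ = 113.85°  ·
  (3,5): δ = 57.79°  ·
  (3,6): δ = 34.11°  ·
  (4,5): δ = 123.94°  ·
  (4,6): δ = 100.26°  ·
  (5,6): δ = 156.32°  ·
antipodal pairs: 4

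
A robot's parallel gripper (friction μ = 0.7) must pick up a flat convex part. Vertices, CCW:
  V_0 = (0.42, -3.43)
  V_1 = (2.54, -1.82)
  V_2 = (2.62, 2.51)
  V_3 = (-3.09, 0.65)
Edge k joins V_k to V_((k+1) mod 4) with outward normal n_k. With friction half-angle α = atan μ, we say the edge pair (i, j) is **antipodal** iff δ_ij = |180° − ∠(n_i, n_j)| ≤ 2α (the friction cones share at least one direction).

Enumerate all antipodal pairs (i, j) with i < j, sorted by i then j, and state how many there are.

α = atan 0.7 = 34.99°;  2α = 69.98°
n_0 = (+0.6048, -0.7964)
n_1 = (+0.9998, -0.0185)
n_2 = (-0.3097, +0.9508)
n_3 = (-0.7581, -0.6522)
  (0,1): δ = 128.27°  ·
  (0,2): δ = 19.17°  ✓
  (0,3): δ = 93.49°  ·
  (1,2): δ = 70.90°  ·
  (1,3): δ = 41.76°  ✓
  (2,3): δ = 67.34°  ✓
antipodal pairs: 3

count = 3; pairs: (0,2), (1,3), (2,3)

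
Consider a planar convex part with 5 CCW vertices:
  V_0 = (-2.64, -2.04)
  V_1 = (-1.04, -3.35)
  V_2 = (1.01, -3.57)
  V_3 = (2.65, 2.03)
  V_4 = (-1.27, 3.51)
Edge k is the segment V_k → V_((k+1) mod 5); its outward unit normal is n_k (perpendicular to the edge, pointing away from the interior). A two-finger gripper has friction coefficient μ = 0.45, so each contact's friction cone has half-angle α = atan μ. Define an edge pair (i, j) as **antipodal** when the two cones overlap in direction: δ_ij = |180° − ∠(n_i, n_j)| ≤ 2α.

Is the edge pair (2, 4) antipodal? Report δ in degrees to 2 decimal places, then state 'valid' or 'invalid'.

α = atan 0.45 = 24.23°;  2α = 48.46°
edge 2: e_2 = (+1.64, +5.60);  n_2 = (+0.9597, -0.2811)
edge 4: e_4 = (-1.37, -5.55);  n_4 = (-0.9709, +0.2397)
∠(n_2, n_4) = 177.54°
δ = |180° − 177.54°| = 2.46°
2.46° ≤ 2α = 48.46°  →  valid

δ = 2.46°, valid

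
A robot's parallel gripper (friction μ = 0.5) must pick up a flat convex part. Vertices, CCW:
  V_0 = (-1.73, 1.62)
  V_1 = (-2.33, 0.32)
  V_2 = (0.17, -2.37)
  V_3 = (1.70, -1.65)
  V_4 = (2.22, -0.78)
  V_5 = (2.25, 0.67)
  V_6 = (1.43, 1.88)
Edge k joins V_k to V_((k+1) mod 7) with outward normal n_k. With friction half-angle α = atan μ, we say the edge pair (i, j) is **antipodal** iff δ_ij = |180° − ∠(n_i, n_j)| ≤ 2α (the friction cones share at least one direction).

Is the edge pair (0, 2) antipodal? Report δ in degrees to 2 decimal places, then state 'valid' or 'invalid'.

δ = 40.02°, valid

α = atan 0.5 = 26.57°;  2α = 53.13°
edge 0: e_0 = (-0.60, -1.30);  n_0 = (-0.9080, +0.4191)
edge 2: e_2 = (+1.53, +0.72);  n_2 = (+0.4258, -0.9048)
∠(n_0, n_2) = 139.98°
δ = |180° − 139.98°| = 40.02°
40.02° ≤ 2α = 53.13°  →  valid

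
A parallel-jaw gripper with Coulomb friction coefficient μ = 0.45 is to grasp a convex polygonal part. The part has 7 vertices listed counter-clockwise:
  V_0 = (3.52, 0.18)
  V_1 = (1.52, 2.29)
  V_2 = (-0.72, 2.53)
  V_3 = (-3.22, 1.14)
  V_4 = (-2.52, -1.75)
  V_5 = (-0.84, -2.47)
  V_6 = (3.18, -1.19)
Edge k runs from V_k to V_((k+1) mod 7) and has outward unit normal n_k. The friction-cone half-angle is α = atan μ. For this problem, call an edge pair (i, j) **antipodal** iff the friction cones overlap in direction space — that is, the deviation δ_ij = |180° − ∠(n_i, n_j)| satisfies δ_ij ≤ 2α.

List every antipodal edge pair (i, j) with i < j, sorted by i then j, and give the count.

α = atan 0.45 = 24.23°;  2α = 48.46°
n_0 = (+0.7258, +0.6879)
n_1 = (+0.1065, +0.9943)
n_2 = (-0.4859, +0.8740)
n_3 = (-0.9719, -0.2354)
n_4 = (-0.3939, -0.9191)
n_5 = (+0.3034, -0.9529)
n_6 = (+0.9706, -0.2409)
  (0,1): δ = 139.58°  ·
  (0,2): δ = 104.39°  ·
  (0,3): δ = 29.85°  ✓
  (0,4): δ = 23.33°  ✓
  (0,5): δ = 64.19°  ·
  (0,6): δ = 122.60°  ·
  (1,2): δ = 144.81°  ·
  (1,3): δ = 70.27°  ·
  (1,4): δ = 17.08°  ✓
  (1,5): δ = 23.78°  ✓
  (1,6): δ = 82.18°  ·
  (2,3): δ = 105.46°  ·
  (2,4): δ = 52.27°  ·
  (2,5): δ = 11.41°  ✓
  (2,6): δ = 46.99°  ✓
  (3,4): δ = 126.81°  ·
  (3,5): δ = 85.95°  ·
  (3,6): δ = 27.55°  ✓
  (4,5): δ = 139.14°  ·
  (4,6): δ = 80.74°  ·
  (5,6): δ = 121.60°  ·
antipodal pairs: 7

count = 7; pairs: (0,3), (0,4), (1,4), (1,5), (2,5), (2,6), (3,6)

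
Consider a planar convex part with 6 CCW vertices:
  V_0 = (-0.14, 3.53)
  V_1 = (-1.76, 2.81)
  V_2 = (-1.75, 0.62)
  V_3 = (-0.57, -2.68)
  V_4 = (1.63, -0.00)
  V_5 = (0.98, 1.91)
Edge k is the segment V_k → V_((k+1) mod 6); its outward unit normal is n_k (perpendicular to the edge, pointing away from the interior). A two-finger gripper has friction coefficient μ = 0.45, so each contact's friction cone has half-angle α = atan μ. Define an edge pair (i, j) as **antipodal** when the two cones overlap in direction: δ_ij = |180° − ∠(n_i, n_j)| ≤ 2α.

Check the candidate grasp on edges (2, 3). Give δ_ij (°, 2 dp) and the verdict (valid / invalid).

δ = 59.06°, invalid

α = atan 0.45 = 24.23°;  2α = 48.46°
edge 2: e_2 = (+1.18, -3.30);  n_2 = (-0.9416, -0.3367)
edge 3: e_3 = (+2.20, +2.68);  n_3 = (+0.7729, -0.6345)
∠(n_2, n_3) = 120.94°
δ = |180° − 120.94°| = 59.06°
59.06° > 2α = 48.46°  →  invalid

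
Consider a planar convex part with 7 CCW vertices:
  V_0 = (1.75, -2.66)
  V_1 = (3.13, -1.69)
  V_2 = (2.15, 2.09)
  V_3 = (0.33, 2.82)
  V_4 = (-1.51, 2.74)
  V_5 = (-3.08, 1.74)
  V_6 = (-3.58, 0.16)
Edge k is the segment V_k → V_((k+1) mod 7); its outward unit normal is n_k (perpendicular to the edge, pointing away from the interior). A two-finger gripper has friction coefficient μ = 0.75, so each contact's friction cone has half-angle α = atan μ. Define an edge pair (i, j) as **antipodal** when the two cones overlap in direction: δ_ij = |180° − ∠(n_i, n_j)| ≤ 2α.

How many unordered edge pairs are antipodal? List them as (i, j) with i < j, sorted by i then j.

α = atan 0.75 = 36.87°;  2α = 73.74°
n_0 = (+0.5751, -0.8181)
n_1 = (+0.9680, +0.2510)
n_2 = (+0.3723, +0.9281)
n_3 = (-0.0434, +0.9991)
n_4 = (-0.5372, +0.8434)
n_5 = (-0.9534, +0.3017)
n_6 = (-0.4677, -0.8839)
  (0,1): δ = 110.57°  ·
  (0,2): δ = 56.96°  ✓
  (0,3): δ = 32.61°  ✓
  (0,4): δ = 2.61°  ✓
  (0,5): δ = 37.34°  ✓
  (0,6): δ = 117.01°  ·
  (1,2): δ = 126.39°  ·
  (1,3): δ = 102.04°  ·
  (1,4): δ = 72.04°  ✓
  (1,5): δ = 32.09°  ✓
  (1,6): δ = 47.58°  ✓
  (2,3): δ = 155.65°  ·
  (2,4): δ = 125.65°  ·
  (2,5): δ = 85.70°  ·
  (2,6): δ = 6.03°  ✓
  (3,4): δ = 149.99°  ·
  (3,5): δ = 110.05°  ·
  (3,6): δ = 30.37°  ✓
  (4,5): δ = 140.06°  ·
  (4,6): δ = 60.38°  ✓
  (5,6): δ = 100.32°  ·
antipodal pairs: 10

count = 10; pairs: (0,2), (0,3), (0,4), (0,5), (1,4), (1,5), (1,6), (2,6), (3,6), (4,6)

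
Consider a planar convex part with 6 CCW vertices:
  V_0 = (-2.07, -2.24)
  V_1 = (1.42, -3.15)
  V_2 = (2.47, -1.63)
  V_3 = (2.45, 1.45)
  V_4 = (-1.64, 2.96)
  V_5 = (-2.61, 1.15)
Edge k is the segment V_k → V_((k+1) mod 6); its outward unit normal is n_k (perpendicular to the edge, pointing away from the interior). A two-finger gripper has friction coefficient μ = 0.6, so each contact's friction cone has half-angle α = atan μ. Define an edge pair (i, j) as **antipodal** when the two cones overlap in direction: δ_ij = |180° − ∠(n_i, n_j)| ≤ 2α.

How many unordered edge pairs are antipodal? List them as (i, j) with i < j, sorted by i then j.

count = 6; pairs: (0,3), (1,4), (1,5), (2,4), (2,5), (3,5)

α = atan 0.6 = 30.96°;  2α = 61.93°
n_0 = (-0.2523, -0.9676)
n_1 = (+0.8228, -0.5684)
n_2 = (+1.0000, +0.0065)
n_3 = (+0.3463, +0.9381)
n_4 = (-0.8814, +0.4724)
n_5 = (-0.9875, -0.1573)
  (0,1): δ = 110.02°  ·
  (0,2): δ = 75.01°  ·
  (0,3): δ = 5.65°  ✓
  (0,4): δ = 76.43°  ·
  (0,5): δ = 113.66°  ·
  (1,2): δ = 144.99°  ·
  (1,3): δ = 75.63°  ·
  (1,4): δ = 6.45°  ✓
  (1,5): δ = 43.69°  ✓
  (2,3): δ = 110.64°  ·
  (2,4): δ = 28.56°  ✓
  (2,5): δ = 8.68°  ✓
  (3,4): δ = 97.92°  ·
  (3,5): δ = 60.69°  ✓
  (4,5): δ = 142.76°  ·
antipodal pairs: 6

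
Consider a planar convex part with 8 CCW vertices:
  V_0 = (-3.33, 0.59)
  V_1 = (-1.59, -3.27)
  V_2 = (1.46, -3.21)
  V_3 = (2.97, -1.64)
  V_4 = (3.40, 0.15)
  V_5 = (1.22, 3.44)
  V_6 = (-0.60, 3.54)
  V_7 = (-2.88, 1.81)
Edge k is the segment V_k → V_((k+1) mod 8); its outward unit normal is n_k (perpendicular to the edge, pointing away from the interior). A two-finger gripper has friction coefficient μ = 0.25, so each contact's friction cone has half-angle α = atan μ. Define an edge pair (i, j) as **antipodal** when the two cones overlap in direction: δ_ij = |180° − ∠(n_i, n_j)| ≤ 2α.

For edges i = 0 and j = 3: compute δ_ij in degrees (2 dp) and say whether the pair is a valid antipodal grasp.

δ = 37.77°, invalid

α = atan 0.25 = 14.04°;  2α = 28.07°
edge 0: e_0 = (+1.74, -3.86);  n_0 = (-0.9117, -0.4110)
edge 3: e_3 = (+0.43, +1.79);  n_3 = (+0.9723, -0.2336)
∠(n_0, n_3) = 142.23°
δ = |180° − 142.23°| = 37.77°
37.77° > 2α = 28.07°  →  invalid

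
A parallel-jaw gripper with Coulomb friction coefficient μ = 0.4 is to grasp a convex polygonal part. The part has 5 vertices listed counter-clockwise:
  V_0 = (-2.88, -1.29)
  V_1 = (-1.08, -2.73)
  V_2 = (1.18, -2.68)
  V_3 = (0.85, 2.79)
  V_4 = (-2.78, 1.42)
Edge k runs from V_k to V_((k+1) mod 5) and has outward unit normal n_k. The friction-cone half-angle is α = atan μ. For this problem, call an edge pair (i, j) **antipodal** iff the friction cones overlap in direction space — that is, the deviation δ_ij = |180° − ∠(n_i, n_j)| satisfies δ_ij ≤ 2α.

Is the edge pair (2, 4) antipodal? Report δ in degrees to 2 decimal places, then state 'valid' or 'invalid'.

δ = 5.57°, valid

α = atan 0.4 = 21.80°;  2α = 43.60°
edge 2: e_2 = (-0.33, +5.47);  n_2 = (+0.9982, +0.0602)
edge 4: e_4 = (-0.10, -2.71);  n_4 = (-0.9993, +0.0369)
∠(n_2, n_4) = 174.43°
δ = |180° − 174.43°| = 5.57°
5.57° ≤ 2α = 43.60°  →  valid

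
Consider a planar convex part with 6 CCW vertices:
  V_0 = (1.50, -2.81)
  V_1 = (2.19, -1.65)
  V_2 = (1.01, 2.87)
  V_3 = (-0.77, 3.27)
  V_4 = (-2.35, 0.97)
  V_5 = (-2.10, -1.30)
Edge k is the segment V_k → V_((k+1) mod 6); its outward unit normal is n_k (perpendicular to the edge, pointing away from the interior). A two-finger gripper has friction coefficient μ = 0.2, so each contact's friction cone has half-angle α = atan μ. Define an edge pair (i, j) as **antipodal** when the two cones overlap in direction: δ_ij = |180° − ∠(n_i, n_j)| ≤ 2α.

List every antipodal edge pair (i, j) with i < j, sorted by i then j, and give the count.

α = atan 0.2 = 11.31°;  2α = 22.62°
n_0 = (+0.8594, -0.5112)
n_1 = (+0.9676, +0.2526)
n_2 = (+0.2193, +0.9757)
n_3 = (-0.8243, +0.5662)
n_4 = (-0.9940, -0.1095)
n_5 = (-0.3868, -0.9222)
  (0,1): δ = 134.62°  ·
  (0,2): δ = 71.92°  ·
  (0,3): δ = 3.74°  ✓
  (0,4): δ = 37.03°  ·
  (0,5): δ = 97.99°  ·
  (1,2): δ = 117.30°  ·
  (1,3): δ = 49.12°  ·
  (1,4): δ = 8.35°  ✓
  (1,5): δ = 52.61°  ·
  (2,3): δ = 111.82°  ·
  (2,4): δ = 71.05°  ·
  (2,5): δ = 10.09°  ✓
  (3,4): δ = 139.23°  ·
  (3,5): δ = 78.27°  ·
  (4,5): δ = 119.04°  ·
antipodal pairs: 3

count = 3; pairs: (0,3), (1,4), (2,5)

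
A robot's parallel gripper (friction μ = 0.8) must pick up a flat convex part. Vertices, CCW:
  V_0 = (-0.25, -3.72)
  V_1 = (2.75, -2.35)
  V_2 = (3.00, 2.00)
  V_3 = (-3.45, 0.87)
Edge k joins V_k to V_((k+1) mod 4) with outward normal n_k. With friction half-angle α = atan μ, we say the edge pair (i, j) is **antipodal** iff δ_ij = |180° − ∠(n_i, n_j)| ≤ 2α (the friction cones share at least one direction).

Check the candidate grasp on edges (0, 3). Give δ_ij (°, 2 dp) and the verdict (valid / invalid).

δ = 100.34°, invalid

α = atan 0.8 = 38.66°;  2α = 77.32°
edge 0: e_0 = (+3.00, +1.37);  n_0 = (+0.4154, -0.9096)
edge 3: e_3 = (+3.20, -4.59);  n_3 = (-0.8203, -0.5719)
∠(n_0, n_3) = 79.66°
δ = |180° − 79.66°| = 100.34°
100.34° > 2α = 77.32°  →  invalid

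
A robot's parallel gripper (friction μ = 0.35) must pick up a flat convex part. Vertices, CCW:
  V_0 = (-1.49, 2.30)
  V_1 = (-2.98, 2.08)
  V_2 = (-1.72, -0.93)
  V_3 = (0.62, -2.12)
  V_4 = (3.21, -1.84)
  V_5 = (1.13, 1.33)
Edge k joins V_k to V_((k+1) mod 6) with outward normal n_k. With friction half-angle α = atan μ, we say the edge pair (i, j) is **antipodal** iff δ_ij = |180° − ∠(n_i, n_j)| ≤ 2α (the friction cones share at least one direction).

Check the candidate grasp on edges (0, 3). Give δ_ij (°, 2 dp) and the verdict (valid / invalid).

δ = 2.23°, valid

α = atan 0.35 = 19.29°;  2α = 38.58°
edge 0: e_0 = (-1.49, -0.22);  n_0 = (-0.1461, +0.9893)
edge 3: e_3 = (+2.59, +0.28);  n_3 = (+0.1075, -0.9942)
∠(n_0, n_3) = 177.77°
δ = |180° − 177.77°| = 2.23°
2.23° ≤ 2α = 38.58°  →  valid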